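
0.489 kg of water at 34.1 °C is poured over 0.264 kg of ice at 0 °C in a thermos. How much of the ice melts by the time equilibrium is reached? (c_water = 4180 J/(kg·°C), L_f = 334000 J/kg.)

m_melted ≈ 0.209 kg

Heat available from the water dropping to 0 °C: 0.489·4180·34.1 = 69701 J.
Melting all 0.264 kg of ice would need 0.264·334000 = 88176 J.
Since 69701 < 88176 J, not all the ice melts; equilibrium is at 0 °C.
m_melt = 69701 / L_f = 0.2087 kg.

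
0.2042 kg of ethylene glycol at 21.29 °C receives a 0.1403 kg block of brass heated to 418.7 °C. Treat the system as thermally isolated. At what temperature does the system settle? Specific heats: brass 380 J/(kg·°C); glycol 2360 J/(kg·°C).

T_f ≈ 60.9 °C

Heat lost by the brass equals heat gained by the glycol:
0.1403*380*(418.7 − T) = 0.2042*2360*(T − 21.29)
53.31(418.7 − T) = 481.91(T − 21.29)
535.23 T = 32582  ⇒  T ≈ 60.88 °C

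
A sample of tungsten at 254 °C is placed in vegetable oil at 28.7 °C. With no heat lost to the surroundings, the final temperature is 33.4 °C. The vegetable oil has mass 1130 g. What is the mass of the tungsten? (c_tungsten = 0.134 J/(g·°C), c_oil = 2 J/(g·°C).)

Conservation of energy gives ΣQ = 0:
m·0.134·(33.4 − 254) + 1130·2·(33.4 − 28.7) = 0
-29.56 m = -10622
m = -10622/-29.56 ≈ 359.3 g

m ≈ 359 g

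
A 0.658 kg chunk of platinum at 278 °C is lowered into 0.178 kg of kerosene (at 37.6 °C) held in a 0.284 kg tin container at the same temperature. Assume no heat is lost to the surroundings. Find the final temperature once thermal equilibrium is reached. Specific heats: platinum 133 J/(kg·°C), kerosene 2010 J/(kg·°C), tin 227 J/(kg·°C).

Let T be the final temperature. ΣQ_i = 0:
0.658×133×(T − 278) + 0.178×2010×(T − 37.6) + 0.284×227×(T − 37.6) = 0
87.51(T − 278) + 357.78(T − 37.6) + 64.47(T − 37.6) = 0
509.76 T = 40205
T = 40205/509.76 ≈ 78.87 °C

T_f ≈ 78.9 °C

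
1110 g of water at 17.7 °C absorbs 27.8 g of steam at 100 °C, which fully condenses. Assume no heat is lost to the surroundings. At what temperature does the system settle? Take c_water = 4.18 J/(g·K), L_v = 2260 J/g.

Energy conservation, ΣQ = 0:
condense steam: −27.8·2260 = −62828
  condensed water 100 °C→T: 116.2(T − 100)
  water warms: 1110·4.18·(T − 17.7) = 4639.8(T − 17.7)
4756 T = 62828 + 11620 + 82124 = 156573
T ≈ 32.92 °C, under the boiling point, so the assumption holds.

T_f ≈ 32.9 °C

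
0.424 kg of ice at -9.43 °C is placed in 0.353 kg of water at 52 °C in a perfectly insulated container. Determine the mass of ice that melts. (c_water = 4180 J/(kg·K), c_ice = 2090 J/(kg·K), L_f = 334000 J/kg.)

m_melted ≈ 0.205 kg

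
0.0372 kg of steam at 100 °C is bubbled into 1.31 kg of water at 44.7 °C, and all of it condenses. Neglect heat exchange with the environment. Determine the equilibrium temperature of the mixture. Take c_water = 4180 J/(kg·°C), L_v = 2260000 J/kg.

Net heat exchanged in the isolated system is zero:
latent heat released on condensation: 0.0372·2260000 = 84072; condensate cools 100→T: 0.0372·4180·(T − 100) = 155.5(T − 100); original water: 5475.8(T − 44.7)
5631.3 T = 84072 + 15550 + 244768 = 344390
T ≈ 61.16 °C — below 100 °C, confirming all the steam condensed.

T_f ≈ 61.2 °C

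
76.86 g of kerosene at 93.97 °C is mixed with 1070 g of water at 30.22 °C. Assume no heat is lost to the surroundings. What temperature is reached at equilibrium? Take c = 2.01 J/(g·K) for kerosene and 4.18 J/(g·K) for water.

|Q_kerosene| = |Q_water|:
76.86·2.01·(93.97 − T) = 1070·4.18·(T − 30.22)
154.49(93.97 − T) = 4472.6(T − 30.22)
4627.1 T = 149679  ⇒  T ≈ 32.35 °C

T_f ≈ 32.3 °C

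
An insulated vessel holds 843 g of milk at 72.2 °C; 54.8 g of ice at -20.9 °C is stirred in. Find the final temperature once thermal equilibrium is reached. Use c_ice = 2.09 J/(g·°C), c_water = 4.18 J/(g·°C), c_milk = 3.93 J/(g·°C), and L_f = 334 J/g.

Energy balance with sensible and latent terms:
warm ice to 0 °C: 54.8×2.09×(0 − (-20.9)) = 2393.7
  fusion: m_ice L_f = 54.8×334 = 18303
  meltwater 0→T: 54.8×4.18×T = 229.06 T
  milk: 3313(T − 72.2)
3542.1 T = 239198 − 20697 = 218501
T ≈ 61.69 °C. Since T > 0 °C, the all-ice-melts assumption holds.

T_f ≈ 61.7 °C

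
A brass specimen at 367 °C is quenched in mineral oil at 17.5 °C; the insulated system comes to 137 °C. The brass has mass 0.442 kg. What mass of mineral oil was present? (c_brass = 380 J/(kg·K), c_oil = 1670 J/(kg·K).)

m ≈ 0.194 kg

Net heat exchanged in the isolated system is zero:
0.442·380·(137 − 367) + m·1670·(137 − 17.5) = 0
199565 m = 38631
m = 38631/199565 ≈ 0.1936 kg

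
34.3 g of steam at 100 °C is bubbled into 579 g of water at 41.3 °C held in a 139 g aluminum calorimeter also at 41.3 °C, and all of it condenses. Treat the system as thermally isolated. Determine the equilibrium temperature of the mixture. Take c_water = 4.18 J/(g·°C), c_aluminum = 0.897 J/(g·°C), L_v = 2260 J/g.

T_f ≈ 73.3 °C

Energy conservation, ΣQ = 0:
steam→water at 100 °C releases m L_v = 34.3·2260 = 77518
  condensed water 100 °C→T: 143.37(T − 100)
  original water: 2420.2(T − 41.3)
  aluminum cup: 139·0.897·(T − 41.3) = 124.68(T − 41.3)
2688.3 T = 77518 + 14337 + 105104 = 196960
T ≈ 73.27 °C, under the boiling point, so the assumption holds.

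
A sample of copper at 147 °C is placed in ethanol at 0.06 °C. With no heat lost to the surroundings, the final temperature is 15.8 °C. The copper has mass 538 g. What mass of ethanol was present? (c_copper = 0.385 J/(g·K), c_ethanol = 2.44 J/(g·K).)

m ≈ 708 g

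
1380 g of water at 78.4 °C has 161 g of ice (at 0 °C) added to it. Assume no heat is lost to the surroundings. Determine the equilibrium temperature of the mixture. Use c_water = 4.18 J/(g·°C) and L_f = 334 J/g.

Energy balance with sensible and latent terms:
fusion: m_ice L_f = 161×334 = 53774
  warm the meltwater: 672.98 T
  water cools: 1380×4.18×(T − 78.4) = 5768.4(T − 78.4)
6441.4 T = 452243 − 53774 = 398469
T ≈ 61.86 °C. Since T > 0 °C, the all-ice-melts assumption holds.

T_f ≈ 61.9 °C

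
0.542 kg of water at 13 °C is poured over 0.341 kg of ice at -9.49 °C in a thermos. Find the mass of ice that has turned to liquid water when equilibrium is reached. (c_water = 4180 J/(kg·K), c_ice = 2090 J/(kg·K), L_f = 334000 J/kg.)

Cooling the water to 0 °C releases 0.542×4180×13 = 29452 J.
Warming the ice to 0 °C takes 0.341×2090×9.49 = 6763.4 J, leaving 22689 J for melting.
Fully melting the ice requires m_ice L_f = 0.341×334000 = 113894 J.
Since 22689 < 113894 J, not all the ice melts; equilibrium is at 0 °C.
m_melt = 22689 / L_f = 0.06793 kg.

m_melted ≈ 0.0679 kg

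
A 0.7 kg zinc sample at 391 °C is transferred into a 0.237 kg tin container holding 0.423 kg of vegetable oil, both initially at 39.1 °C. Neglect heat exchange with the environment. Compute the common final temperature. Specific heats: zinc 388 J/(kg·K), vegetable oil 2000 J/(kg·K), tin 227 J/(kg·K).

T_f is the heat-capacity-weighted average of the initial temperatures:
T_f = (271.6·391 + 846·39.1 + 53.8·39.1) / (271.6 + 846 + 53.8)
    = 141378 / 1171.4 ≈ 120.69 °C

T_f ≈ 120.7 °C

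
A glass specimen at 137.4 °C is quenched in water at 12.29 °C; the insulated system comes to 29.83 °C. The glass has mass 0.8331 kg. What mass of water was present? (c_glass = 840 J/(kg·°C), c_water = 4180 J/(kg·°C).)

m ≈ 1.03 kg

Conservation of energy gives ΣQ = 0:
0.8331×840×(29.83 − 137.4) + m×4180×(29.83 − 12.29) = 0
73317 m = 75278
m = 75278/73317 ≈ 1.027 kg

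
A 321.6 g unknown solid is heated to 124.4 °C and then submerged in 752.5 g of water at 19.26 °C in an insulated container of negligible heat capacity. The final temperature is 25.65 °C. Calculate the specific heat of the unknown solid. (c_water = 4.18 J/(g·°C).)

c ≈ 0.633 J/(g·°C)

Heat lost by the unknown solid = heat gained by the water:
321.6×c×(124.4 − 25.65) = 752.5×4.18×(25.65 − 19.26)
31758 c = 20099  ⇒  c ≈ 0.6329 J/(g·°C)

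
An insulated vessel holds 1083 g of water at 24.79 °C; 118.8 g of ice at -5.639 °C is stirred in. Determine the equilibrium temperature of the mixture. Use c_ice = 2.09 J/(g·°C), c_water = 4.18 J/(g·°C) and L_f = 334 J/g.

Setting the total heat transfer to zero:
ice -5.639→0 °C: 118.8·2.09·5.639 = 1400.1
  fusion: m_ice L_f = 118.8·334 = 39679
  meltwater 0→T: 118.8·4.18·T = 496.58 T
  water cools: 1083·4.18·(T − 24.79) = 4526.9(T − 24.79)
5023.5 T = 112223 − 41079 = 71144
T ≈ 14.16 °C — above 0 °C, consistent with complete melting.

T_f ≈ 14.2 °C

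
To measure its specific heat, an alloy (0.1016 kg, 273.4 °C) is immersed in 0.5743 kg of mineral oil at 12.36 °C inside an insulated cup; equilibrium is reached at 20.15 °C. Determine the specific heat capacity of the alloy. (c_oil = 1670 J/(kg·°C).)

Setting the total heat transfer to zero:
0.1016·c·(20.15 − 273.4) + 0.5743·1670·(20.15 − 12.36) = 0
-25.73 c = -7471.2
c = -7471.2/-25.73 ≈ 290.4 J/(kg·°C)

c ≈ 290 J/(kg·°C)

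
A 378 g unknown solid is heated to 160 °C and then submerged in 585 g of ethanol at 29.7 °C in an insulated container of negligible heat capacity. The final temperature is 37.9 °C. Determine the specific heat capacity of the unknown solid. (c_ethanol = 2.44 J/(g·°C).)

Heat lost by the unknown solid = heat gained by the ethanol:
378×c×(160 − 37.9) = 585×2.44×(37.9 − 29.7)
46154 c = 11705  ⇒  c ≈ 0.2536 J/(g·°C)

c ≈ 0.254 J/(g·°C)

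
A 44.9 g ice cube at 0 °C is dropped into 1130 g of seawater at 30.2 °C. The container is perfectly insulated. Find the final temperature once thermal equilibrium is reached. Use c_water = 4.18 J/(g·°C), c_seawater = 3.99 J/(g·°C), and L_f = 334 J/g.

T_f ≈ 25.8 °C

Energy balance with sensible and latent terms:
fusion: m_ice L_f = 44.9×334 = 14997
  warm the meltwater: 187.68 T
  seawater cools: 1130×3.99×(T − 30.2) = 4508.7(T − 30.2)
4696.4 T = 136163 − 14997 = 121166
T ≈ 25.80 °C (positive, so assuming full melt was valid).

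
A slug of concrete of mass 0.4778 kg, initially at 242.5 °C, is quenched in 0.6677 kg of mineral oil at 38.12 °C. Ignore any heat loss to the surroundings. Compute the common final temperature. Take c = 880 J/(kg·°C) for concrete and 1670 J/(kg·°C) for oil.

T_f ≈ 94.1 °C

Heat gained plus heat lost sum to zero:
0.4778×880×(T − 242.5) + 0.6677×1670×(T − 38.12) = 0
1535.5 T = 144469
T = 144469/1535.5 ≈ 94.08 °C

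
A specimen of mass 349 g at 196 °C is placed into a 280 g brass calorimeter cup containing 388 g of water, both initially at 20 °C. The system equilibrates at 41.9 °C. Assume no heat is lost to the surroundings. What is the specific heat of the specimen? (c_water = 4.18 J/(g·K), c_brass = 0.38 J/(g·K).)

Taking heat into each body as positive, Σ m c ΔT = 0:
349·c·(41.9 − 196) + 388·4.18·(41.9 − 20) + 280·0.38·(41.9 − 20) = 0
-53781 c = -37848
c = -37848/-53781 ≈ 0.7038 J/(g·K)

c ≈ 0.704 J/(g·K)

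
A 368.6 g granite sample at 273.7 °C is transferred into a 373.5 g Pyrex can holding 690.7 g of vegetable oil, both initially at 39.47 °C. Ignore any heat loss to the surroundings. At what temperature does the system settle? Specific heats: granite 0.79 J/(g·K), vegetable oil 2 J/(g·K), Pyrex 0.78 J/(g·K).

Energy conservation, ΣQ = 0:
368.6×0.79×(T − 273.7) + 690.7×2×(T − 39.47) + 373.5×0.78×(T − 39.47) = 0
291.19(T − 273.7) + 1381.4(T − 39.47) + 291.33(T − 39.47) = 0
1963.9 T = 145722
T = 145722 / 1963.9 = 74.2 °C

T_f ≈ 74.2 °C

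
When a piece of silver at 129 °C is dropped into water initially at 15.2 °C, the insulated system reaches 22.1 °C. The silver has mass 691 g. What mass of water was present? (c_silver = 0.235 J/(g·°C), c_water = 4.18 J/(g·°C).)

m ≈ 602 g

Heat gained plus heat lost sum to zero:
691×0.235×(22.1 − 129) + m×4.18×(22.1 − 15.2) = 0
28.84 m = 17359
m = 17359/28.84 ≈ 601.9 g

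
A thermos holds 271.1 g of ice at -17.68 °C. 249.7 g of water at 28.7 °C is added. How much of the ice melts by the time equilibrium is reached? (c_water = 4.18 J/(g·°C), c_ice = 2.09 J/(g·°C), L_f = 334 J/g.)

Cooling the water to 0 °C releases 249.7×4.18×28.7 = 29956 J.
Warming the ice to 0 °C takes 271.1×2.09×17.68 = 10017 J, leaving 19938 J for melting.
To melt every bit of ice: 271.1×334 = 90547 J.
That's not enough to melt it all — equilibrium is at 0 °C with ice remaining.
m_melt = 19938 / L_f = 59.69 g.

m_melted ≈ 59.7 g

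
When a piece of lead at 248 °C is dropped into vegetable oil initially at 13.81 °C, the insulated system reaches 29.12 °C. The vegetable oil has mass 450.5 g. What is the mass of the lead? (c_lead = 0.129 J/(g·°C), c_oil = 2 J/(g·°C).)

m ≈ 489 g

Net heat exchanged in the isolated system is zero:
m·0.129·(29.12 − 248) + 450.5·2·(29.12 − 13.81) = 0
-28.24 m = -13794
m = -13794/-28.24 ≈ 488.5 g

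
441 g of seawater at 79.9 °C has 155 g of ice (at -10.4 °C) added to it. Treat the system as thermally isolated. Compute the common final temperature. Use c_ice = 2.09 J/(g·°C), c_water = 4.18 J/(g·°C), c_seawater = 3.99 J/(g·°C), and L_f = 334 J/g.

Heat gained plus heat lost sum to zero:
ice -10.4→0 °C: 155·2.09·10.4 = 3369.1
  latent heat to melt: 155·334 = 51770
  warm the meltwater: 647.9 T
  seawater: 1759.6(T − 79.9)
2407.5 T = 140591 − 55139 = 85452
T ≈ 35.49 °C. Since T > 0 °C, the all-ice-melts assumption holds.

T_f ≈ 35.5 °C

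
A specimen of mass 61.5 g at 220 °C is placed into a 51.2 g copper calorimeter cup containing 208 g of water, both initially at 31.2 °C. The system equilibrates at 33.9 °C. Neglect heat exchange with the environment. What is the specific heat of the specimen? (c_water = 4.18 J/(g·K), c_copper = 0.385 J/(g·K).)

c ≈ 0.21 J/(g·K)

Energy conservation, ΣQ = 0:
61.5·c·(33.9 − 220) + 208·4.18·(33.9 − 31.2) + 51.2·0.385·(33.9 − 31.2) = 0
-11445 c = -2400.7
c = -2400.7/-11445 ≈ 0.2098 J/(g·K)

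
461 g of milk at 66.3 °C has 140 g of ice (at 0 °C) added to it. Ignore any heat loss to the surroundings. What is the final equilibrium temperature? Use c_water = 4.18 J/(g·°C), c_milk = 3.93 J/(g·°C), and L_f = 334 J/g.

T_f ≈ 30.6 °C

Energy balance with sensible and latent terms:
melt ice: 140×334 = 46760; meltwater 0→T: 140×4.18×T = 585.2 T; milk cools: 461×3.93×(T − 66.3) = 1811.7(T − 66.3)
2396.9 T = 120118 − 46760 = 73358
T ≈ 30.60 °C — above 0 °C, consistent with complete melting.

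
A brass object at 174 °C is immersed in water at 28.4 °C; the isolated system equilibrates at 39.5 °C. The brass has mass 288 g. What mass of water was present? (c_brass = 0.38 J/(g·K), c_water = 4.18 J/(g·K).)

Heat lost by the brass = heat gained by the water:
288·0.38·(174 − 39.5) = m·4.18·(39.5 − 28.4)
46.4 m = 14720  ⇒  m ≈ 317.2 g

m ≈ 317 g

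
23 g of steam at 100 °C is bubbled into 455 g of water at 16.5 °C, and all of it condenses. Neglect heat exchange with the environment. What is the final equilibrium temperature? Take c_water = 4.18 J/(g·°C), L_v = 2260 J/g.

T_f ≈ 46.5 °C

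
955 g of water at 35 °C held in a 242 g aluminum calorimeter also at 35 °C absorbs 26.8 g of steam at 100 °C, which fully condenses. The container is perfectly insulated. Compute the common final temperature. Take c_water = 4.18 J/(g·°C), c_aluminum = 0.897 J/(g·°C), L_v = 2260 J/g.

T_f ≈ 50.7 °C

Let T be the final temperature. ΣQ_i = 0:
condense steam: −26.8·2260 = −60568; condensed water 100 °C→T: 112.02(T − 100); original water: 3991.9(T − 35); cup: 217.07(T − 35)
4321 T = 60568 + 11202 + 147314 = 219084
T ≈ 50.70 °C — below 100 °C, confirming all the steam condensed.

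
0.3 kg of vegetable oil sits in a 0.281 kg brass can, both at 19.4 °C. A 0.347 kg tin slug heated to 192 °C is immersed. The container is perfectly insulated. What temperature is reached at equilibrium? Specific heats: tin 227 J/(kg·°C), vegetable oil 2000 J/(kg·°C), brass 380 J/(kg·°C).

Energy conservation, ΣQ = 0:
0.347×227×(T − 192) + 0.3×2000×(T − 19.4) + 0.281×380×(T − 19.4) = 0
78.77(T − 192) + 600(T − 19.4) + 106.78(T − 19.4) = 0
(78.77 + 600 + 106.78) T = 78.77×192 + 600×19.4 + 106.78×19.4
T ≈ 36.71 °C

T_f ≈ 36.7 °C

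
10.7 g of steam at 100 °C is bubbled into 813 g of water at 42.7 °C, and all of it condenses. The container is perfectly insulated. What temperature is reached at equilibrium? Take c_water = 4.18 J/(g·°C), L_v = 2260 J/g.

T_f ≈ 50.5 °C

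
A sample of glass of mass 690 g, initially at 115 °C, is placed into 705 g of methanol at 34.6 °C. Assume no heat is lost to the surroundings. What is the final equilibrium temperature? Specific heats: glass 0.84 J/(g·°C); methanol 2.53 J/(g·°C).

With ΣQ=0 the equilibrium temperature is the m·c-weighted mean:
T_f = (579.6·115 + 1783.6·34.6) / (579.6 + 1783.6)
    = 128368 / 2363.2 ≈ 54.32 °C

T_f ≈ 54.3 °C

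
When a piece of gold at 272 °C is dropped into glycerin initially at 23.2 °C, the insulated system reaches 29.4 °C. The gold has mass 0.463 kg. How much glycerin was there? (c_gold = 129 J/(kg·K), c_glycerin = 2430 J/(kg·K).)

m ≈ 0.962 kg

Taking heat into each body as positive, Σ m c ΔT = 0:
0.463·129·(29.4 − 272) + m·2430·(29.4 − 23.2) = 0
15066 m = 14490
m = 14490/15066 ≈ 0.9618 kg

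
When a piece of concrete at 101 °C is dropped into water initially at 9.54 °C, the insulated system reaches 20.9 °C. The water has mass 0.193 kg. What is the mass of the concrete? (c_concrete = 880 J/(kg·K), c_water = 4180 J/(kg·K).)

Let T be the final temperature. ΣQ_i = 0:
m×880×(20.9 − 101) + 0.193×4180×(20.9 − 9.54) = 0
-70488 m = -9164.6
m = -9164.6/-70488 ≈ 0.13 kg

m ≈ 0.13 kg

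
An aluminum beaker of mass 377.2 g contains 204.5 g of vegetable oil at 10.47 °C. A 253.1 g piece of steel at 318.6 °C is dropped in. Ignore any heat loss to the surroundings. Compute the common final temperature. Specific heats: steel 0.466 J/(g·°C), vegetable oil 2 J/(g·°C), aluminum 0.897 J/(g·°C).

T_f ≈ 52.5 °C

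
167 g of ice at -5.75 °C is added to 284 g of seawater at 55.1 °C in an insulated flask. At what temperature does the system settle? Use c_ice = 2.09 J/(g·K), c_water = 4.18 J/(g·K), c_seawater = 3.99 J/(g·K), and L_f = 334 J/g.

T_f ≈ 2.5 °C

Taking heat into each body as positive, Σ m c ΔT = 0:
warm ice to 0 °C: 167·2.09·(0 − (-5.75)) = 2006.9
  latent heat to melt: 167·334 = 55778
  warm the meltwater: 698.06 T
  seawater: 1133.2(T − 55.1)
1831.2 T = 62437 − 57785 = 4652.2
T ≈ 2.54 °C — above 0 °C, consistent with complete melting.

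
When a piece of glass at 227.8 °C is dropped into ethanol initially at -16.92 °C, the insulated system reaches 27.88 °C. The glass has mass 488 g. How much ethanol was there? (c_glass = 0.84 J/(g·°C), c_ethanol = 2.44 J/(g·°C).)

m ≈ 750 g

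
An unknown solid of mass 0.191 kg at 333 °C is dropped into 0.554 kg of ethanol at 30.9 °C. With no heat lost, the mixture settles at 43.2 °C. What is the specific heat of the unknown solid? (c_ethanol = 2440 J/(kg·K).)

Net heat exchanged in the isolated system is zero:
0.191·c·(43.2 − 333) + 0.554·2440·(43.2 − 30.9) = 0
-55.35 c = -16627
c = -16627/-55.35 ≈ 300.4 J/(kg·K)

c ≈ 300 J/(kg·K)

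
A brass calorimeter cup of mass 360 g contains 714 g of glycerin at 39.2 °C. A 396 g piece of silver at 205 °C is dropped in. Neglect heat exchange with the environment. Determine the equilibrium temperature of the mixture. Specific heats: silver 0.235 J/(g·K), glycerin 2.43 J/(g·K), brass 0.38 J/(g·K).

T_f ≈ 47.1 °C

Net heat exchanged in the isolated system is zero:
396·0.235·(T − 205) + 714·2.43·(T − 39.2) + 360·0.38·(T − 39.2) = 0
93.06(T − 205) + 1735(T − 39.2) + 136.8(T − 39.2) = 0
(93.06 + 1735 + 136.8) T = 93.06·205 + 1735·39.2 + 136.8·39.2
T = 92453 / 1964.9 = 47.1 °C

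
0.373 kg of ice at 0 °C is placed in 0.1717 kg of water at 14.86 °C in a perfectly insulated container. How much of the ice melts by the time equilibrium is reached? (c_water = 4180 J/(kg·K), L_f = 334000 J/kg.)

Heat available from the water dropping to 0 °C: 0.1717×4180×14.86 = 10665 J.
Fully melting the ice requires m_ice L_f = 0.373×334000 = 124582 J.
That's not enough to melt it all — equilibrium is at 0 °C with ice remaining.
Mass melted = 10665/334000 ≈ 0.03193 kg.

m_melted ≈ 0.0319 kg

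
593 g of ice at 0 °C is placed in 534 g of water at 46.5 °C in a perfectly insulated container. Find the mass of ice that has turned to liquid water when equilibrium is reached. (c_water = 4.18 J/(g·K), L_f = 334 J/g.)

m_melted ≈ 311 g

Heat available from the water dropping to 0 °C: 534×4.18×46.5 = 103794 J.
Fully melting the ice requires m_ice L_f = 593×334 = 198062 J.
Since 103794 < 198062 J, not all the ice melts; equilibrium is at 0 °C.
Mass melted = 103794/334 ≈ 310.8 g.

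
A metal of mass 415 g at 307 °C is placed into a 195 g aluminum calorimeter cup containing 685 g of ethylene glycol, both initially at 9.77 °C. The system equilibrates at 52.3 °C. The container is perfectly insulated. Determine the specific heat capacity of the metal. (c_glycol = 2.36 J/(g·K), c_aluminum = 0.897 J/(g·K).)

c ≈ 0.721 J/(g·K)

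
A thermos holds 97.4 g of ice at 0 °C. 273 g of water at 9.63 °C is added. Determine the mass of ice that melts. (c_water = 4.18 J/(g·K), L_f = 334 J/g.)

m_melted ≈ 32.9 g

Water can give up m c ΔT = 273×4.18×9.63 = 10989 J before reaching 0 °C.
Melting all 97.4 g of ice would need 97.4×334 = 32532 J.
10989 J < 32532 J, so only part of the ice melts and the system sits at 0 °C.
m_melt = 10989 / L_f = 32.9 g.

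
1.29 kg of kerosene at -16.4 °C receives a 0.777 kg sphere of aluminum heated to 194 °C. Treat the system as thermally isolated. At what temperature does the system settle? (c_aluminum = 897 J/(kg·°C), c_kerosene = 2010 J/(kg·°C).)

Set heat shed by the hot body equal to heat absorbed by the cold body:
0.777×897×(194 − T) = 1.29×2010×(T − (-16.4))
696.97(194 − T) = 2592.9(T − (-16.4))
3289.9 T = 92688  ⇒  T ≈ 28.17 °C

T_f ≈ 28.2 °C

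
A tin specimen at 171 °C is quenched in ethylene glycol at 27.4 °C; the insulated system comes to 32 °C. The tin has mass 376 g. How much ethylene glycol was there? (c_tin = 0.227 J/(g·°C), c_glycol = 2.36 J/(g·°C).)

m ≈ 1090 g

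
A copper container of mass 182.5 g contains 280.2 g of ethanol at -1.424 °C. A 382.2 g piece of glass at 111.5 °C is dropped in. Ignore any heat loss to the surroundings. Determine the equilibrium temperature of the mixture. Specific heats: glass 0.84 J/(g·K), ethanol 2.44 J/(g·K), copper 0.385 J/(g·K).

Let T be the final temperature. ΣQ_i = 0:
382.2·0.84·(T − 111.5) + 280.2·2.44·(T − (-1.424)) + 182.5·0.385·(T − (-1.424)) = 0
1075 T = 34723
T = 34723 / 1075 = 32.3 °C

T_f ≈ 32.3 °C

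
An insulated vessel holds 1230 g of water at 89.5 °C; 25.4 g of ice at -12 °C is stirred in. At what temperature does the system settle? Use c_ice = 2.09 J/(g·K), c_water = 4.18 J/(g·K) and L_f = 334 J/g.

Heat gained plus heat lost sum to zero:
warm ice to 0 °C: 25.4·2.09·(0 − (-12)) = 637.03
  latent heat to melt: 25.4·334 = 8483.6
  meltwater 0→T: 25.4·4.18·T = 106.17 T
  water cools: 1230·4.18·(T − 89.5) = 5141.4(T − 89.5)
5247.6 T = 460155 − 9120.6 = 451035
T ≈ 85.95 °C. Since T > 0 °C, the all-ice-melts assumption holds.

T_f ≈ 86.0 °C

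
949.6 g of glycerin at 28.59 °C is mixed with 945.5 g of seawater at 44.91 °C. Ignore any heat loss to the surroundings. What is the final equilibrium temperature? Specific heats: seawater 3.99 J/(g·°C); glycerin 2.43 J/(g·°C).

T_f is the heat-capacity-weighted average of the initial temperatures:
T_f = (3772.5*44.91 + 2307.5*28.59) / (3772.5 + 2307.5)
    = 235397 / 6080.1 ≈ 38.72 °C

T_f ≈ 38.7 °C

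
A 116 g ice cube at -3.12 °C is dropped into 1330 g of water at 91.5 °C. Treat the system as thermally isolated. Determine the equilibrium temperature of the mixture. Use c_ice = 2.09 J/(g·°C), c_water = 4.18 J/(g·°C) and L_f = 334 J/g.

T_f ≈ 77.6 °C

Taking heat into each body as positive, Σ m c ΔT = 0:
warm ice to 0 °C: 116×2.09×(0 − (-3.12)) = 756.41
  melt ice: 116×334 = 38744
  warm the meltwater: 484.88 T
  water: 5559.4(T − 91.5)
6044.3 T = 508685 − 39500 = 469185
T ≈ 77.62 °C — above 0 °C, consistent with complete melting.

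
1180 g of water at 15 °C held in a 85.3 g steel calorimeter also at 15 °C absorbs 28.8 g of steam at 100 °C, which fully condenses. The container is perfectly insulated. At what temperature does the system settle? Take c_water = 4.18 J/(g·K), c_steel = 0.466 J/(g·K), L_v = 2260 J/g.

T_f ≈ 29.8 °C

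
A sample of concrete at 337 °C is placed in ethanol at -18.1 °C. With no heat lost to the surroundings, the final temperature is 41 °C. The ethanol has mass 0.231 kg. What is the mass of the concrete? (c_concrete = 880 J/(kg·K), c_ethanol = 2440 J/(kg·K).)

Let T be the final temperature. ΣQ_i = 0:
m×880×(41 − 337) + 0.231×2440×(41 − (-18.1)) = 0
-260480 m = -33311
m = -33311/-260480 ≈ 0.1279 kg

m ≈ 0.128 kg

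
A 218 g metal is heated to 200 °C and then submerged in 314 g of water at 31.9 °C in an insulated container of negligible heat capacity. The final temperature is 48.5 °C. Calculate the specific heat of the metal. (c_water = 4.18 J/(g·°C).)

c ≈ 0.66 J/(g·°C)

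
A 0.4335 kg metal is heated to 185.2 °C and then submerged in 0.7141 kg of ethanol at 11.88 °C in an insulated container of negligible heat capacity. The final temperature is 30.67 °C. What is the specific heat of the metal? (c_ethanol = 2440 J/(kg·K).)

m_s c (T_s − T_f) = m_ethanol c_ethanol (T_f − T_0):
0.4335·c·(185.2 − 30.67) = 0.7141·2440·(30.67 − 11.88)
66.99 c = 32740  ⇒  c ≈ 488.7 J/(kg·K)

c ≈ 489 J/(kg·K)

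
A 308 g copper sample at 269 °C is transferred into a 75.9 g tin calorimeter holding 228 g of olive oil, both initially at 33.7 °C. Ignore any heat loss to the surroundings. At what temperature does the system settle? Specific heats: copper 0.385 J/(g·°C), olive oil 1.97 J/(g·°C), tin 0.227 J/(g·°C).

Let T be the final temperature. ΣQ_i = 0:
308*0.385*(T − 269) + 228*1.97*(T − 33.7) + 75.9*0.227*(T − 33.7) = 0
118.58(T − 269) + 449.16(T − 33.7) + 17.23(T − 33.7) = 0
584.97 T = 47615
T ≈ 81.40 °C

T_f ≈ 81.4 °C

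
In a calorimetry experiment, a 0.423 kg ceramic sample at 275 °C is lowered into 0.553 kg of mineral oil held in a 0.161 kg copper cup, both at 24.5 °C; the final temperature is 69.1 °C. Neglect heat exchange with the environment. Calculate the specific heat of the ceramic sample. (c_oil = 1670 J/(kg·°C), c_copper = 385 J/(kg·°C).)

c ≈ 505 J/(kg·°C)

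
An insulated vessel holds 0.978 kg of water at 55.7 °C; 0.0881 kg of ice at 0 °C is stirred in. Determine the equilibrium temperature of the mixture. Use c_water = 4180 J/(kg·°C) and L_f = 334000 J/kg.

T_f ≈ 44.5 °C

Setting the total heat transfer to zero:
melt ice: 0.0881·334000 = 29425
  warm the meltwater: 368.26 T
  water: 4088(T − 55.7)
4456.3 T = 227704 − 29425 = 198278
T ≈ 44.49 °C (positive, so assuming full melt was valid).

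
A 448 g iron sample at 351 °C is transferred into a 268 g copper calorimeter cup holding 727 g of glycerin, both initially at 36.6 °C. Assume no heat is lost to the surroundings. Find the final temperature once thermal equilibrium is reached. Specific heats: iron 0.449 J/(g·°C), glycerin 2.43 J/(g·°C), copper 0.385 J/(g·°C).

T_f ≈ 67.1 °C

Let T be the final temperature. ΣQ_i = 0:
448*0.449*(T − 351) + 727*2.43*(T − 36.6) + 268*0.385*(T − 36.6) = 0
(201.15 + 1766.6 + 103.18) T = 201.15*351 + 1766.6*36.6 + 103.18*36.6
T ≈ 67.14 °C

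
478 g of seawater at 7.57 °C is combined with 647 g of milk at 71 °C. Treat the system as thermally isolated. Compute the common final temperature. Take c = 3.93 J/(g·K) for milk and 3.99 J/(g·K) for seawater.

Setting the total heat transfer to zero:
647×3.93×(T − 71) + 478×3.99×(T − 7.57) = 0
2542.7(T − 71) + 1907.2(T − 7.57) = 0
(2542.7 + 1907.2) T = 2542.7×71 + 1907.2×7.57
T = 194970 / 4449.9 = 43.8 °C

T_f ≈ 43.8 °C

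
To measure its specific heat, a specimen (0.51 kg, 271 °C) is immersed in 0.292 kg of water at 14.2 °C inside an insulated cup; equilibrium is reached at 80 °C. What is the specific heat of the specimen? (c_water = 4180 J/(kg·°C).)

Heat lost by the specimen = heat gained by the water:
0.51·c·(271 − 80) = 0.292·4180·(80 − 14.2)
97.41 c = 80313  ⇒  c ≈ 824.5 J/(kg·°C)

c ≈ 824 J/(kg·°C)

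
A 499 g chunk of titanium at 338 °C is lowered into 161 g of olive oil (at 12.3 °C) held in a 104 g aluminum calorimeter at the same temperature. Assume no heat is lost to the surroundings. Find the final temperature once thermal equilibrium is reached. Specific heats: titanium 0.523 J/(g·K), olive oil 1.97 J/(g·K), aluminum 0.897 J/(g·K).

Net heat exchanged in the isolated system is zero:
499×0.523×(T − 338) + 161×1.97×(T − 12.3) + 104×0.897×(T − 12.3) = 0
(260.98 + 317.17 + 93.29) T = 260.98×338 + 317.17×12.3 + 93.29×12.3
T = 93259 / 671.44 = 139 °C

T_f ≈ 138.9 °C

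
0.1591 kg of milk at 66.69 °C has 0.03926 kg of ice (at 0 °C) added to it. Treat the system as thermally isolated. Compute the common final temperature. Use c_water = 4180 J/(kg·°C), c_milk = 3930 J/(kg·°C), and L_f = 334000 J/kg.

T_f ≈ 36.2 °C

Conservation of energy gives ΣQ = 0:
latent heat to melt: 0.03926·334000 = 13113; warm the meltwater: 164.11 T; milk cools: 0.1591·3930·(T − 66.69) = 625.26(T − 66.69)
789.37 T = 41699 − 13113 = 28586
T ≈ 36.21 °C (positive, so assuming full melt was valid).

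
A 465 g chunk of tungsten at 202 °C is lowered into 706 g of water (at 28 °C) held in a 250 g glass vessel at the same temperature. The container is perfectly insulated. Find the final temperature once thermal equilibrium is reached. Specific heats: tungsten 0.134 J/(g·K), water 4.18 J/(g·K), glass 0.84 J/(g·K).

T_f ≈ 31.4 °C

T_f is the heat-capacity-weighted average of the initial temperatures:
T_f = (62.31×202 + 2951.1×28 + 210×28) / (62.31 + 2951.1 + 210)
    = 101097 / 3223.4 ≈ 31.36 °C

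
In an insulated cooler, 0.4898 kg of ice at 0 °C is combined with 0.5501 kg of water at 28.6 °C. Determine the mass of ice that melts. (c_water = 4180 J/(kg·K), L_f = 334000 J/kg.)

m_melted ≈ 0.197 kg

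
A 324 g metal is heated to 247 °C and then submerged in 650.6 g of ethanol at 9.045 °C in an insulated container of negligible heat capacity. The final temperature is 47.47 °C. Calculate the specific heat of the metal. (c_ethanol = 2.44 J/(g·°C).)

Heat lost by the metal = heat gained by the ethanol:
324·c·(247 − 47.47) = 650.6·2.44·(47.47 − 9.045)
64648 c = 60998  ⇒  c ≈ 0.9435 J/(g·°C)

c ≈ 0.944 J/(g·°C)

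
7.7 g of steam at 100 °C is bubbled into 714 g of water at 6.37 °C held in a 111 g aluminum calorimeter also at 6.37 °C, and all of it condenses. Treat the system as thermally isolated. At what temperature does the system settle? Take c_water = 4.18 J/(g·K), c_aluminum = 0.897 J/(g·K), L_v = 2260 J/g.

Conservation of energy gives ΣQ = 0:
steam→water at 100 °C releases m L_v = 7.7×2260 = 17402
  condensate cools 100→T: 7.7×4.18×(T − 100) = 32.19(T − 100)
  water warms: 714×4.18×(T − 6.37) = 2984.5(T − 6.37)
  cup: 99.57(T − 6.37)
3116.3 T = 17402 + 3218.6 + 19646 = 40266
T ≈ 12.92 °C (< 100 °C, so full condensation is consistent).

T_f ≈ 12.9 °C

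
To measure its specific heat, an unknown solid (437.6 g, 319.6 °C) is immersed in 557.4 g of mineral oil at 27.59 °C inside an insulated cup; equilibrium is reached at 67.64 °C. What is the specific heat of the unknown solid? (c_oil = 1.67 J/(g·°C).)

Taking heat into each body as positive, Σ m c ΔT = 0:
437.6×c×(67.64 − 319.6) + 557.4×1.67×(67.64 − 27.59) = 0
-110258 c = -37281
c = -37281/-110258 ≈ 0.3381 J/(g·°C)

c ≈ 0.338 J/(g·°C)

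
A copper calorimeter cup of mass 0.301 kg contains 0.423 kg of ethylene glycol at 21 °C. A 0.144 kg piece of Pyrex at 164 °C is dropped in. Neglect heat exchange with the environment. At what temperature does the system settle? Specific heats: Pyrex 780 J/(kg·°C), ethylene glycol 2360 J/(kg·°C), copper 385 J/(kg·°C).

T_f ≈ 34.1 °C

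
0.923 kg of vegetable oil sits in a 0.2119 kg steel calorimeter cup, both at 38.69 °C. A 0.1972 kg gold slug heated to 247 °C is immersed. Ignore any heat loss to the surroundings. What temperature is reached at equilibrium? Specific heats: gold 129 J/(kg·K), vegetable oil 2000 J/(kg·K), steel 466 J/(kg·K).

T_f ≈ 41.4 °C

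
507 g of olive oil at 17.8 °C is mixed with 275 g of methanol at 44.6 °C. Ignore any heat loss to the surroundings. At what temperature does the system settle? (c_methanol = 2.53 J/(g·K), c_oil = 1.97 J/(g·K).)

|Q_methanol| = |Q_oil|:
275×2.53×(44.6 − T) = 507×1.97×(T − 17.8)
695.75(44.6 − T) = 998.79(T − 17.8)
1694.5 T = 48809  ⇒  T ≈ 28.80 °C

T_f ≈ 28.8 °C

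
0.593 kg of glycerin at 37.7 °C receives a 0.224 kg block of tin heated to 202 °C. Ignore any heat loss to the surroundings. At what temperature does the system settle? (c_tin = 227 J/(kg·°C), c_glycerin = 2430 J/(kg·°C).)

T_f ≈ 43.3 °C

Setting the total heat transfer to zero:
0.224·227·(T − 202) + 0.593·2430·(T − 37.7) = 0
50.85(T − 202) + 1441(T − 37.7) = 0
1491.8 T = 64597
T = 64597/1491.8 ≈ 43.30 °C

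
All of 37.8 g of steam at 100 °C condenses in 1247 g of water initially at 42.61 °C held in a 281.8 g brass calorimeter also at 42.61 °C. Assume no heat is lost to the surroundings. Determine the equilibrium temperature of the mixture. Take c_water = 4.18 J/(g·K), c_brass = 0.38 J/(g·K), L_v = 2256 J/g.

T_f ≈ 59.8 °C

Sum of m c ΔT and latent-heat terms is zero:
steam→water at 100 °C releases m L_v = 37.8·2256 = 85277; condensate cools 100→T: 37.8·4.18·(T − 100) = 158(T − 100); water warms: 1247·4.18·(T − 42.61) = 5212.5(T − 42.61); brass cup: 281.8·0.38·(T − 42.61) = 107.08(T − 42.61)
5477.5 T = 85277 + 15800 + 226666 = 327743
T ≈ 59.83 °C, under the boiling point, so the assumption holds.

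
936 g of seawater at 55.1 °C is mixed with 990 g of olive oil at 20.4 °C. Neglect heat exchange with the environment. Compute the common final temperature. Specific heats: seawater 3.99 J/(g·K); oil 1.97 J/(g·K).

T_f ≈ 43.2 °C

Set heat shed by the hot body equal to heat absorbed by the cold body:
936·3.99·(55.1 − T) = 990·1.97·(T − 20.4)
3734.6(55.1 − T) = 1950.3(T − 20.4)
5684.9 T = 245565  ⇒  T ≈ 43.20 °C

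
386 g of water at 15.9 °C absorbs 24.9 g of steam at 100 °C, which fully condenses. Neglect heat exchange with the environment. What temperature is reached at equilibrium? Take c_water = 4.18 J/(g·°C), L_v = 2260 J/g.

T_f ≈ 53.8 °C

Heat gained plus heat lost sum to zero:
latent heat released on condensation: 24.9×2260 = 56274; condensate cools 100→T: 24.9×4.18×(T − 100) = 104.08(T − 100); original water: 1613.5(T − 15.9)
1717.6 T = 56274 + 10408 + 25654 = 92337
T ≈ 53.76 °C — below 100 °C, confirming all the steam condensed.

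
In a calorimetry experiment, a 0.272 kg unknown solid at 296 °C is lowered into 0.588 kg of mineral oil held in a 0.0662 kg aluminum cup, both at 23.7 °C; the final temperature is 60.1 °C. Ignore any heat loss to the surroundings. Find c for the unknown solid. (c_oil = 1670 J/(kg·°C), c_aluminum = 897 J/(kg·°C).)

c ≈ 591 J/(kg·°C)

Energy conservation, ΣQ = 0:
0.272·c·(60.1 − 296) + 0.588·1670·(60.1 − 23.7) + 0.0662·897·(60.1 − 23.7) = 0
-64.16 c = -37905
c = -37905/-64.16 ≈ 590.7 J/(kg·°C)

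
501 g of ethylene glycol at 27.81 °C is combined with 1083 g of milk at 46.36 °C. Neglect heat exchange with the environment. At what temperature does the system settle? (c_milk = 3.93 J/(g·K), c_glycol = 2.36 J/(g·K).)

T_f ≈ 42.3 °C

T_f is the heat-capacity-weighted average of the initial temperatures:
T_f = (4256.2×46.36 + 1182.4×27.81) / (4256.2 + 1182.4)
    = 230198 / 5438.6 ≈ 42.33 °C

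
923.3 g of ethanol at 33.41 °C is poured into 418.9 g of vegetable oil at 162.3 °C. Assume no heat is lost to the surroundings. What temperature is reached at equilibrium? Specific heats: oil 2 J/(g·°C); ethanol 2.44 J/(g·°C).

T_f is the heat-capacity-weighted average of the initial temperatures:
T_f = (837.8×162.3 + 2252.9×33.41) / (837.8 + 2252.9)
    = 211243 / 3090.7 ≈ 68.35 °C

T_f ≈ 68.3 °C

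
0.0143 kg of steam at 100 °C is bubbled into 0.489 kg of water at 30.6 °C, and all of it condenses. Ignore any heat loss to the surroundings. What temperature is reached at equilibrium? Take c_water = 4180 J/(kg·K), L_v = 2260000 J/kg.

T_f ≈ 47.9 °C

Taking heat into each body as positive, Σ m c ΔT = 0:
steam→water at 100 °C releases m L_v = 0.0143·2260000 = 32318
  condensate cools 100→T: 0.0143·4180·(T − 100) = 59.77(T − 100)
  water warms: 0.489·4180·(T − 30.6) = 2044(T − 30.6)
2103.8 T = 32318 + 5977.4 + 62547 = 100842
T ≈ 47.93 °C — below 100 °C, confirming all the steam condensed.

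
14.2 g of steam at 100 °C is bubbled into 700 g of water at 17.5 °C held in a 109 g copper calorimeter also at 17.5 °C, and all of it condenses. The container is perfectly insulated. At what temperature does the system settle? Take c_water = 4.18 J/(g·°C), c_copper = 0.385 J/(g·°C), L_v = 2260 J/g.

T_f ≈ 29.7 °C

Energy conservation, ΣQ = 0:
condense steam: −14.2×2260 = −32092
  condensate cools 100→T: 14.2×4.18×(T − 100) = 59.36(T − 100)
  water warms: 700×4.18×(T − 17.5) = 2926(T − 17.5)
  cup: 41.97(T − 17.5)
3027.3 T = 32092 + 5935.6 + 51939 = 89967
T ≈ 29.72 °C — below 100 °C, confirming all the steam condensed.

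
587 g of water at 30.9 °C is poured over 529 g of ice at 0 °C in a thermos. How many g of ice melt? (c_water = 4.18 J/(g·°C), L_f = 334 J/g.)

m_melted ≈ 227 g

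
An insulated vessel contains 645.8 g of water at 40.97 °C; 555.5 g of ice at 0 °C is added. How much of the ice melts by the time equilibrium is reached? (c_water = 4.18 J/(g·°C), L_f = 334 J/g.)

Water can give up m c ΔT = 645.8×4.18×40.97 = 110596 J before reaching 0 °C.
To melt every bit of ice: 555.5×334 = 185537 J.
110596 J < 185537 J, so only part of the ice melts and the system sits at 0 °C.
Mass melted = 110596/334 ≈ 331.1 g.

m_melted ≈ 331 g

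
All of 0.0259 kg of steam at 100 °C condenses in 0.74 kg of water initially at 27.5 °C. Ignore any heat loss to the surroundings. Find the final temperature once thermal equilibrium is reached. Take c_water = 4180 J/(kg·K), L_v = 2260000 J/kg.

Conservation of energy gives ΣQ = 0:
condense steam: −0.0259×2260000 = −58534
  condensate cools 100→T: 0.0259×4180×(T − 100) = 108.26(T − 100)
  water warms: 0.74×4180×(T − 27.5) = 3093.2(T − 27.5)
3201.5 T = 58534 + 10826 + 85063 = 154423
T ≈ 48.24 °C — below 100 °C, confirming all the steam condensed.

T_f ≈ 48.2 °C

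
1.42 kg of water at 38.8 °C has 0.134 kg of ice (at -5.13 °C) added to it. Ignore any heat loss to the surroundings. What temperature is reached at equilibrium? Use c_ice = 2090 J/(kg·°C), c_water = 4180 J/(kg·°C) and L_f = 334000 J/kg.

Setting the total heat transfer to zero:
warm ice to 0 °C: 0.134·2090·(0 − (-5.13)) = 1436.7
  latent heat to melt: 0.134·334000 = 44756
  meltwater 0→T: 0.134·4180·T = 560.12 T
  water cools: 1.42·4180·(T − 38.8) = 5935.6(T − 38.8)
6495.7 T = 230301 − 46193 = 184109
T ≈ 28.34 °C. Since T > 0 °C, the all-ice-melts assumption holds.

T_f ≈ 28.3 °C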